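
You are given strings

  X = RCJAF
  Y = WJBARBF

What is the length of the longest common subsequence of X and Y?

3

Let dp[i][j] be the LCS length of the first i characters of X and the first j characters of Y. dp[i][j] = dp[i-1][j-1]+1 when the i-th and j-th characters match, else max(dp[i-1][j], dp[i][j-1]).
    ·  W  J  B  A  R  B  F
 ·  0  0  0  0  0  0  0  0
 R  0  0  0  0  0  1  1  1
 C  0  0  0  0  0  1  1  1
 J  0  0  1  1  1  1  1  1
 A  0  0  1  1  2  2  2  2
 F  0  0  1  1  2  2  2  3
dp[5][7] = 3. One LCS (by backtracking along matches): JAF.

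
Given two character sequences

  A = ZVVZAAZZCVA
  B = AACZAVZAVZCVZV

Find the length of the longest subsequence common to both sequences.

Match Z (A #1, B #4); then V (A #3, B #6); then Z (A #4, B #7); then A (A #5, B #8); then Z (A #7, B #10); then Z (A #8, B #13); then V (A #10, B #14) — 7 characters in the same relative order in both. Since dp[11][14] = 7, nothing longer is possible.

7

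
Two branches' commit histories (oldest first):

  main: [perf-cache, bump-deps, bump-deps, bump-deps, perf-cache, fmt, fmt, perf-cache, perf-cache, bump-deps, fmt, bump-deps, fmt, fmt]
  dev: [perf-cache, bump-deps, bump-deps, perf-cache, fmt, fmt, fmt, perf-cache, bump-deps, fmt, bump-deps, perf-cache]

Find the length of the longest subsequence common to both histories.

Pick perf-cache at main[1]=dev[1] → bump-deps at main[3]=dev[2] → bump-deps at main[4]=dev[3] → perf-cache at main[5]=dev[4] → fmt at main[6]=dev[6] → fmt at main[7]=dev[7] → perf-cache at main[9]=dev[8] → bump-deps at main[10]=dev[9] → fmt at main[11]=dev[10] → bump-deps at main[12]=dev[11]; all 10 commits appear in both, in order. dp[14][12] = 10 confirms this is the maximum.

10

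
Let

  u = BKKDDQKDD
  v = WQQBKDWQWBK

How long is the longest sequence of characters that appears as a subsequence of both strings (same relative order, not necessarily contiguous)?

5

One common subsequence of length 5: B [1,4] → K [3,5] → D [4,6] → Q [6,8] → K [7,11]. dp[9][11] = 5 confirms this is the maximum.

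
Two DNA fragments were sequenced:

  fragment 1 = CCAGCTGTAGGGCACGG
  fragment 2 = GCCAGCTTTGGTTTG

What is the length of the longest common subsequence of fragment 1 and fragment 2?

10

One common subsequence of length 10: C at fragment 1[1]=fragment 2[2]; then C at fragment 1[2]=fragment 2[3]; then A at fragment 1[3]=fragment 2[4]; then G at fragment 1[4]=fragment 2[5]; then C at fragment 1[5]=fragment 2[6]; then T at fragment 1[6]=fragment 2[8]; then T at fragment 1[8]=fragment 2[9]; then G at fragment 1[10]=fragment 2[10]; then G at fragment 1[11]=fragment 2[11]; then G at fragment 1[17]=fragment 2[15]. The LCS DP gives dp[17][15] = 10, so this is optimal.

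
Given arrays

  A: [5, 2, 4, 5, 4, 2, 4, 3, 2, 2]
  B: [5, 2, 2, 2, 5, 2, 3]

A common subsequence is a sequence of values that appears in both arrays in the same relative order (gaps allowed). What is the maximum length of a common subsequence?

5

Match 5 [1,1]; then 2 [2,4]; then 5 [4,5]; then 2 [6,6]; then 3 [8,7] — 5 values in the same relative order in both. dp[10][7] = 5 confirms this is the maximum.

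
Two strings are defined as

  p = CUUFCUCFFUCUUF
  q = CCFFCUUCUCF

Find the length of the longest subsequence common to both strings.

Taking C [1,2], F [4,4], C [5,5], U [6,7], C [7,8], U [10,9], C [11,10], F [14,11] gives a common subsequence of length 8. dp[14][11] = 8 confirms this is the maximum.

8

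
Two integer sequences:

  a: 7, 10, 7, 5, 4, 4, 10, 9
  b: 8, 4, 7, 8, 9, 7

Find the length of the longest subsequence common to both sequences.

Match 7 (a #1, b #3), 7 (a #3, b #6) — 2 values in the same relative order in both, and the DP table's final entry dp[8][6] is also 2, so no common subsequence is longer.

2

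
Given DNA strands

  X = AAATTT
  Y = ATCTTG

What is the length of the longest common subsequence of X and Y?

4

Pick A (X #3, Y #1) → T (X #4, Y #2) → T (X #5, Y #4) → T (X #6, Y #5); all 4 bases appear in both, in order. The LCS DP gives dp[6][6] = 4, so this is optimal.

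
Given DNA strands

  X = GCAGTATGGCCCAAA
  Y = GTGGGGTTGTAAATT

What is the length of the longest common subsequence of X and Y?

8

Pick G (X #1, Y #5), G (X #4, Y #6), T (X #5, Y #7), T (X #7, Y #8), G (X #8, Y #9), A (X #13, Y #11), A (X #14, Y #12), A (X #15, Y #13); all 8 bases appear in both, in order. dp[15][15] = 8 confirms this is the maximum.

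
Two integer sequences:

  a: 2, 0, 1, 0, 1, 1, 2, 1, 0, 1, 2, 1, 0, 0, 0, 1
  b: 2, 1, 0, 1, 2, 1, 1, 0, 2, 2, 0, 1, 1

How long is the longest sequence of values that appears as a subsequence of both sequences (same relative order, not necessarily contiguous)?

Pick 2 (a #1, b #1), 1 (a #3, b #2), 0 (a #4, b #3), 1 (a #5, b #4), 1 (a #6, b #6), 1 (a #8, b #7), 0 (a #9, b #8), 2 (a #11, b #10), 1 (a #12, b #12), 1 (a #16, b #13); all 10 values appear in both, in order, and the DP table's final entry dp[16][13] is also 10, so no common subsequence is longer.

10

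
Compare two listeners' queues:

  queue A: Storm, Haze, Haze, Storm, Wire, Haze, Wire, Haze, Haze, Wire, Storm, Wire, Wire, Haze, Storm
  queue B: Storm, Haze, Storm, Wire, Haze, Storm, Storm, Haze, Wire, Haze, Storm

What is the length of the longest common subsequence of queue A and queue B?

9

Taking Storm at queue A[1]=queue B[1] → Haze at queue A[3]=queue B[2] → Storm at queue A[4]=queue B[3] → Wire at queue A[5]=queue B[4] → Haze at queue A[6]=queue B[5] → Haze at queue A[9]=queue B[8] → Wire at queue A[13]=queue B[9] → Haze at queue A[14]=queue B[10] → Storm at queue A[15]=queue B[11] gives a common subsequence of length 9, and the DP table's final entry dp[15][11] is also 9, so no common subsequence is longer.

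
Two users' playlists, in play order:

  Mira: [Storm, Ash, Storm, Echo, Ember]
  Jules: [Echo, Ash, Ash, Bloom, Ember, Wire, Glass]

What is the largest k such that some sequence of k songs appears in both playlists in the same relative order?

Pick Ash [2,3] → Ember [5,5]; all 2 songs appear in both, in order. dp[5][7] = 2 confirms this is the maximum.

2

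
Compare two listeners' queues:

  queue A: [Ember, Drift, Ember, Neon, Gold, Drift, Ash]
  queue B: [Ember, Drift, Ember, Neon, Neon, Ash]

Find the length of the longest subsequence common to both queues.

5

One common subsequence of length 5: Ember (queue A #1, queue B #1) → Drift (queue A #2, queue B #2) → Ember (queue A #3, queue B #3) → Neon (queue A #4, queue B #5) → Ash (queue A #7, queue B #6). dp[7][6] = 5 confirms this is the maximum.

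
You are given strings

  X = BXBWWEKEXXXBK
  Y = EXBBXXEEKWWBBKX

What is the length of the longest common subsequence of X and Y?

Match B (X #1, Y #4), then X (X #2, Y #6), then W (X #4, Y #10), then W (X #5, Y #11), then K (X #7, Y #14), then X (X #11, Y #15) — 6 characters in the same relative order in both. dp[13][15] = 6 confirms this is the maximum.

6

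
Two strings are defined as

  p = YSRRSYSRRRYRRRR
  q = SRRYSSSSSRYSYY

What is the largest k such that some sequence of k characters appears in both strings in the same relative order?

Match S (p #2, q #1); then R (p #3, q #2); then R (p #4, q #3); then S (p #5, q #9); then Y (p #6, q #11); then S (p #7, q #12); then Y (p #11, q #14) — 7 characters in the same relative order in both. Since dp[15][14] = 7, nothing longer is possible.

7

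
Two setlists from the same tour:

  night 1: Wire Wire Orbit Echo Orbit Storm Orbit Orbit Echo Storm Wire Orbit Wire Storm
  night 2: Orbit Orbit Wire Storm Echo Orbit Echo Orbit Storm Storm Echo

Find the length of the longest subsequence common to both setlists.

Taking Orbit at night 1[3]=night 2[1] → Orbit at night 1[5]=night 2[2] → Storm at night 1[6]=night 2[4] → Orbit at night 1[7]=night 2[6] → Orbit at night 1[8]=night 2[8] → Storm at night 1[10]=night 2[9] → Storm at night 1[14]=night 2[10] gives a common subsequence of length 7. Since dp[14][11] = 7, nothing longer is possible.

7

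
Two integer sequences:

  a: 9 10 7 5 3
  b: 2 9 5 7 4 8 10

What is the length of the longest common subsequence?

Let dp[i][j] be the LCS length of the first i values of a and the first j values of b. dp[i][j] = dp[i-1][j-1]+1 when the i-th and j-th values match, else max(dp[i-1][j], dp[i][j-1]).
    ·  2  9  5  7  4  8 10
 ·  0  0  0  0  0  0  0  0
 9  0  0  1  1  1  1  1  1
10  0  0  1  1  1  1  1  2
 7  0  0  1  1  2  2  2  2
 5  0  0  1  2  2  2  2  2
 3  0  0  1  2  2  2  2  2
dp[5][7] = 2. One LCS (by backtracking along matches): 9, 10.

2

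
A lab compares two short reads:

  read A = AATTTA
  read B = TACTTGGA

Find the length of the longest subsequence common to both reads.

4

One common subsequence of length 4: A at read A[1]=read B[2]; then T at read A[3]=read B[4]; then T at read A[4]=read B[5]; then A at read A[6]=read B[8]. Since dp[6][8] = 4, nothing longer is possible.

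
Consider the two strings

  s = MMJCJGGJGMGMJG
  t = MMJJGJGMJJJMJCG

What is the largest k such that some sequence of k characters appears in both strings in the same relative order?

One common subsequence of length 11: M (s #1, t #1) → M (s #2, t #2) → J (s #3, t #3) → J (s #5, t #4) → G (s #7, t #5) → J (s #8, t #6) → G (s #9, t #7) → M (s #10, t #8) → M (s #12, t #12) → J (s #13, t #13) → G (s #14, t #15). dp[14][15] = 11 confirms this is the maximum.

11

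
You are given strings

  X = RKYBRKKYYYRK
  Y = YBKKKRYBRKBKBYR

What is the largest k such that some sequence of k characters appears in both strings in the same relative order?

8

Pick R [1,6]; then Y [3,7]; then B [4,8]; then R [5,9]; then K [6,10]; then K [7,12]; then Y [10,14]; then R [11,15]; all 8 characters appear in both, in order. The LCS DP gives dp[12][15] = 8, so this is optimal.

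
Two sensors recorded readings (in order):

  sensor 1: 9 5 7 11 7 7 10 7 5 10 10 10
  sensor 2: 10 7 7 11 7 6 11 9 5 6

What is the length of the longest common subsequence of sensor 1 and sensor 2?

4

Taking 7 (sensor 1 #3, sensor 2 #3), 11 (sensor 1 #4, sensor 2 #4), 7 (sensor 1 #5, sensor 2 #5), 5 (sensor 1 #9, sensor 2 #9) gives a common subsequence of length 4. dp[12][10] = 4 confirms this is the maximum.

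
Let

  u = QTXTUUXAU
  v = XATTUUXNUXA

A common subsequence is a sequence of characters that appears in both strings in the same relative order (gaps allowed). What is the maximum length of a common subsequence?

Pick T (u #2, v #3) → T (u #4, v #4) → U (u #5, v #6) → U (u #6, v #9) → X (u #7, v #10) → A (u #8, v #11); all 6 characters appear in both, in order. Since dp[9][11] = 6, nothing longer is possible.

6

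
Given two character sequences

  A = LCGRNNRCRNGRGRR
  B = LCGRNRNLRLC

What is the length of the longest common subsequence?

8

One common subsequence of length 8: L at A[1]=B[1] → C at A[2]=B[2] → G at A[3]=B[3] → R at A[4]=B[4] → N at A[5]=B[5] → N at A[6]=B[7] → R at A[7]=B[9] → C at A[8]=B[11]. Since dp[15][11] = 8, nothing longer is possible.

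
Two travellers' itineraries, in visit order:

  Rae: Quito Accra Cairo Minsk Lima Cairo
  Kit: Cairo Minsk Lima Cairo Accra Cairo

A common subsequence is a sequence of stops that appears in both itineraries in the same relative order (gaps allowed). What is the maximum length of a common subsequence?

Taking Cairo (Rae #3, Kit #1), then Minsk (Rae #4, Kit #2), then Lima (Rae #5, Kit #3), then Cairo (Rae #6, Kit #6) gives a common subsequence of length 4. The LCS DP gives dp[6][6] = 4, so this is optimal.

4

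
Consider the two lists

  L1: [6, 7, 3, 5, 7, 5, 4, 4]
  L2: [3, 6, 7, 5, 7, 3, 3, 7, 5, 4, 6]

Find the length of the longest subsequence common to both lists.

6

Pick 6 at L1[1]=L2[2] → 7 at L1[2]=L2[5] → 3 at L1[3]=L2[7] → 7 at L1[5]=L2[8] → 5 at L1[6]=L2[9] → 4 at L1[7]=L2[10]; all 6 values appear in both, in order. The LCS DP gives dp[8][11] = 6, so this is optimal.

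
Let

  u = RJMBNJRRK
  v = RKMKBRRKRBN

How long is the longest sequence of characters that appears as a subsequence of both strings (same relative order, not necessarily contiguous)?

6

Let dp[i][j] be the LCS length of the first i characters of u and the first j characters of v. dp[i][j] = dp[i-1][j-1]+1 when the i-th and j-th characters match, else max(dp[i-1][j], dp[i][j-1]).
    ·  R  K  M  K  B  R  R  K  R  B  N
 ·  0  0  0  0  0  0  0  0  0  0  0  0
 R  0  1  1  1  1  1  1  1  1  1  1  1
 J  0  1  1  1  1  1  1  1  1  1  1  1
 M  0  1  1  2  2  2  2  2  2  2  2  2
 B  0  1  1  2  2  3  3  3  3  3  3  3
 N  0  1  1  2  2  3  3  3  3  3  3  4
 J  0  1  1  2  2  3  3  3  3  3  3  4
 R  0  1  1  2  2  3  4  4  4  4  4  4
 R  0  1  1  2  2  3  4  5  5  5  5  5
 K  0  1  2  2  3  3  4  5  6  6  6  6
dp[9][11] = 6. One LCS (by backtracking along matches): RMBRRK.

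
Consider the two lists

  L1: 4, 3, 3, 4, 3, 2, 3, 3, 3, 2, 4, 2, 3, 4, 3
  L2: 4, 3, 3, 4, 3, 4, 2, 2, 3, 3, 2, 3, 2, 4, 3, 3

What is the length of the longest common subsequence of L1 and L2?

Pick 4 at L1[1]=L2[1], then 3 at L1[2]=L2[2], then 3 at L1[3]=L2[3], then 4 at L1[4]=L2[4], then 3 at L1[5]=L2[5], then 2 at L1[6]=L2[8], then 3 at L1[7]=L2[9], then 3 at L1[8]=L2[10], then 3 at L1[9]=L2[12], then 2 at L1[10]=L2[13], then 4 at L1[11]=L2[14], then 3 at L1[13]=L2[15], then 3 at L1[15]=L2[16]; all 13 values appear in both, in order, and the DP table's final entry dp[15][16] is also 13, so no common subsequence is longer.

13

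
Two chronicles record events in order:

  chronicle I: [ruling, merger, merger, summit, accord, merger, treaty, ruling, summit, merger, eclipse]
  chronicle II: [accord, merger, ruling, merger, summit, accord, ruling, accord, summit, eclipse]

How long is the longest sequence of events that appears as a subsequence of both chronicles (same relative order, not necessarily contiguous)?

Taking ruling (chronicle I #1, chronicle II #3) → merger (chronicle I #3, chronicle II #4) → summit (chronicle I #4, chronicle II #5) → accord (chronicle I #5, chronicle II #6) → ruling (chronicle I #8, chronicle II #7) → summit (chronicle I #9, chronicle II #9) → eclipse (chronicle I #11, chronicle II #10) gives a common subsequence of length 7. Since dp[11][10] = 7, nothing longer is possible.

7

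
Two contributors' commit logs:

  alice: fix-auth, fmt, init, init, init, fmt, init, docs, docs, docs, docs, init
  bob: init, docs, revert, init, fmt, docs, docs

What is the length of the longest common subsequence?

One common subsequence of length 5: init [3,1], then init [5,4], then fmt [6,5], then docs [10,6], then docs [11,7]. Since dp[12][7] = 5, nothing longer is possible.

5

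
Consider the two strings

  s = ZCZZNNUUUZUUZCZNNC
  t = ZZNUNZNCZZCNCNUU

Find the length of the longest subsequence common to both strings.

Taking Z [1,1] → Z [3,2] → Z [4,6] → N [5,7] → Z [10,9] → Z [13,10] → C [14,11] → N [16,12] → N [17,14] gives a common subsequence of length 9. dp[18][16] = 9 confirms this is the maximum.

9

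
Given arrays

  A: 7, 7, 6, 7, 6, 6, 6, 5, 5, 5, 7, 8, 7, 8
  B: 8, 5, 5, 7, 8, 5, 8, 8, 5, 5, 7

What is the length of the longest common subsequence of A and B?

Pick 7 (A #1, B #4), 5 (A #8, B #6), 5 (A #9, B #9), 5 (A #10, B #10), 7 (A #13, B #11); all 5 values appear in both, in order. Since dp[14][11] = 5, nothing longer is possible.

5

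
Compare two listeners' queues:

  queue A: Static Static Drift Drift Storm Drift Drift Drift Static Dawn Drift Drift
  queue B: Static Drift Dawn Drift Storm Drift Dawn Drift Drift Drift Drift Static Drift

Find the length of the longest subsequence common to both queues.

Pick Static (queue A #2, queue B #1); then Drift (queue A #3, queue B #2); then Drift (queue A #4, queue B #4); then Storm (queue A #5, queue B #5); then Drift (queue A #6, queue B #9); then Drift (queue A #7, queue B #10); then Drift (queue A #8, queue B #11); then Static (queue A #9, queue B #12); then Drift (queue A #12, queue B #13); all 9 songs appear in both, in order. Since dp[12][13] = 9, nothing longer is possible.

9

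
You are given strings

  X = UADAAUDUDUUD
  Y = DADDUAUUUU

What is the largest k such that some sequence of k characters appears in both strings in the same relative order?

Let dp[i][j] be the LCS length of the first i characters of X and the first j characters of Y. dp[i][j] = dp[i-1][j-1]+1 when the i-th and j-th characters match, else max(dp[i-1][j], dp[i][j-1]).
    ·  D  A  D  D  U  A  U  U  U  U
 ·  0  0  0  0  0  0  0  0  0  0  0
 U  0  0  0  0  0  1  1  1  1  1  1
 A  0  0  1  1  1  1  2  2  2  2  2
 D  0  1  1  2  2  2  2  2  2  2  2
 A  0  1  2  2  2  2  3  3  3  3  3
 A  0  1  2  2  2  2  3  3  3  3  3
 U  0  1  2  2  2  3  3  4  4  4  4
 D  0  1  2  3  3  3  3  4  4  4  4
 U  0  1  2  3  3  4  4  4  5  5  5
 D  0  1  2  3  4  4  4  4  5  5  5
 U  0  1  2  3  4  5  5  5  5  6  6
 U  0  1  2  3  4  5  5  6  6  6  7
 D  0  1  2  3  4  5  5  6  6  6  7
dp[12][10] = 7. One LCS (by backtracking along matches): ADAUUUU.

7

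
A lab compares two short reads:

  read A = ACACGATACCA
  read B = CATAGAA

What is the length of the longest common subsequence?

5

Let dp[i][j] be the LCS length of the first i bases of read A and the first j bases of read B. dp[i][j] = dp[i-1][j-1]+1 when the i-th and j-th bases match, else max(dp[i-1][j], dp[i][j-1]).
    ·  C  A  T  A  G  A  A
 ·  0  0  0  0  0  0  0  0
 A  0  0  1  1  1  1  1  1
 C  0  1  1  1  1  1  1  1
 A  0  1  2  2  2  2  2  2
 C  0  1  2  2  2  2  2  2
 G  0  1  2  2  2  3  3  3
 A  0  1  2  2  3  3  4  4
 T  0  1  2  3  3  3  4  4
 A  0  1  2  3  4  4  4  5
 C  0  1  2  3  4  4  4  5
 C  0  1  2  3  4  4  4  5
 A  0  1  2  3  4  4  5  5
dp[11][7] = 5. One LCS (by backtracking along matches): AAGAA.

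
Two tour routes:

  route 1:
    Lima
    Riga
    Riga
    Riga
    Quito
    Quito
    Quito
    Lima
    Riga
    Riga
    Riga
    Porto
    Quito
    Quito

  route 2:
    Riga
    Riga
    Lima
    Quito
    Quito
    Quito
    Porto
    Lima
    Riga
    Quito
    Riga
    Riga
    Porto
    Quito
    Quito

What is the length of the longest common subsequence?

12

Pick Riga at route 1[2]=route 2[1], then Riga at route 1[3]=route 2[2], then Quito at route 1[5]=route 2[4], then Quito at route 1[6]=route 2[5], then Quito at route 1[7]=route 2[6], then Lima at route 1[8]=route 2[8], then Riga at route 1[9]=route 2[9], then Riga at route 1[10]=route 2[11], then Riga at route 1[11]=route 2[12], then Porto at route 1[12]=route 2[13], then Quito at route 1[13]=route 2[14], then Quito at route 1[14]=route 2[15]; all 12 stops appear in both, in order, and the DP table's final entry dp[14][15] is also 12, so no common subsequence is longer.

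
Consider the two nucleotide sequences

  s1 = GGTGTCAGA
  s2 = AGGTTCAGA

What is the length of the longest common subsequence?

Let dp[i][j] be the LCS length of the first i bases of s1 and the first j bases of s2. dp[i][j] = dp[i-1][j-1]+1 when the i-th and j-th bases match, else max(dp[i-1][j], dp[i][j-1]).
    ·  A  G  G  T  T  C  A  G  A
 ·  0  0  0  0  0  0  0  0  0  0
 G  0  0  1  1  1  1  1  1  1  1
 G  0  0  1  2  2  2  2  2  2  2
 T  0  0  1  2  3  3  3  3  3  3
 G  0  0  1  2  3  3  3  3  4  4
 T  0  0  1  2  3  4  4  4  4  4
 C  0  0  1  2  3  4  5  5  5  5
 A  0  1  1  2  3  4  5  6  6  6
 G  0  1  2  2  3  4  5  6  7  7
 A  0  1  2  2  3  4  5  6  7  8
dp[9][9] = 8. One LCS (by backtracking along matches): GGTTCAGA.

8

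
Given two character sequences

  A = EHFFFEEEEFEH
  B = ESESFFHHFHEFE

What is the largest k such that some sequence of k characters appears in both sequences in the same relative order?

One common subsequence of length 7: E (A #1, B #3) → F (A #3, B #5) → F (A #4, B #6) → F (A #5, B #9) → E (A #9, B #11) → F (A #10, B #12) → E (A #11, B #13). Since dp[12][13] = 7, nothing longer is possible.

7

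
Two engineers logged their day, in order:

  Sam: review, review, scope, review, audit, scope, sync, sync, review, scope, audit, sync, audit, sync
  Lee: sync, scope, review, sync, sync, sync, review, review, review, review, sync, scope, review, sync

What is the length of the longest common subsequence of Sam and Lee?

7

Pick scope [3,2] → review [4,3] → sync [7,5] → sync [8,6] → review [9,10] → scope [10,12] → sync [14,14]; all 7 tasks appear in both, in order, and the DP table's final entry dp[14][14] is also 7, so no common subsequence is longer.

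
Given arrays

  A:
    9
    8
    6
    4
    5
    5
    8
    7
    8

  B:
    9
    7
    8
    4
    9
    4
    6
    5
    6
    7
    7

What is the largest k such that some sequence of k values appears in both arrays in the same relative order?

5

Match 9 at A[1]=B[1]; then 8 at A[2]=B[3]; then 6 at A[3]=B[7]; then 5 at A[5]=B[8]; then 7 at A[8]=B[11] — 5 values in the same relative order in both. Since dp[9][11] = 5, nothing longer is possible.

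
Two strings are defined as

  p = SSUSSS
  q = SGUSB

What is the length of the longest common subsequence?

3

One common subsequence of length 3: S at p[1]=q[1], then U at p[3]=q[3], then S at p[4]=q[4]. Since dp[6][5] = 3, nothing longer is possible.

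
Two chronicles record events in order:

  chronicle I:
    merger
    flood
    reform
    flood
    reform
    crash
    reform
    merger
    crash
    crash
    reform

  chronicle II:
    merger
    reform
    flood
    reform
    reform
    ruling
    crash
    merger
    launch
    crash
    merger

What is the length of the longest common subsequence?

7

Taking merger (chronicle I #1, chronicle II #1), then flood (chronicle I #2, chronicle II #3), then reform (chronicle I #3, chronicle II #4), then reform (chronicle I #5, chronicle II #5), then crash (chronicle I #6, chronicle II #7), then merger (chronicle I #8, chronicle II #8), then crash (chronicle I #9, chronicle II #10) gives a common subsequence of length 7. Since dp[11][11] = 7, nothing longer is possible.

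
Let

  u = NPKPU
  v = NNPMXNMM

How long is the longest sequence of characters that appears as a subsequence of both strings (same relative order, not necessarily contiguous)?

2

Match N (u #1, v #2), then P (u #2, v #3) — 2 characters in the same relative order in both. dp[5][8] = 2 confirms this is the maximum.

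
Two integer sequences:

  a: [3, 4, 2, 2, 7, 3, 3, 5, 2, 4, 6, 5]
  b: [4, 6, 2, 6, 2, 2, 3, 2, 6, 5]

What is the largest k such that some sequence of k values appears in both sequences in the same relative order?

7

Match 4 (a #2, b #1), 2 (a #3, b #5), 2 (a #4, b #6), 3 (a #7, b #7), 2 (a #9, b #8), 6 (a #11, b #9), 5 (a #12, b #10) — 7 values in the same relative order in both. Since dp[12][10] = 7, nothing longer is possible.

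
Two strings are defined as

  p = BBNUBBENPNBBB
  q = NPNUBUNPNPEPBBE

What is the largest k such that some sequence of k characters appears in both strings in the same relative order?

Taking N [3,3], U [4,4], B [5,5], N [8,7], P [9,8], N [10,9], B [11,13], B [12,14] gives a common subsequence of length 8. dp[13][15] = 8 confirms this is the maximum.

8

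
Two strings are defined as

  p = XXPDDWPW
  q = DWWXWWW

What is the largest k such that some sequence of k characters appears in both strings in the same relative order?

3

Let dp[i][j] be the LCS length of the first i characters of p and the first j characters of q. dp[i][j] = dp[i-1][j-1]+1 when the i-th and j-th characters match, else max(dp[i-1][j], dp[i][j-1]).
    ·  D  W  W  X  W  W  W
 ·  0  0  0  0  0  0  0  0
 X  0  0  0  0  1  1  1  1
 X  0  0  0  0  1  1  1  1
 P  0  0  0  0  1  1  1  1
 D  0  1  1  1  1  1  1  1
 D  0  1  1  1  1  1  1  1
 W  0  1  2  2  2  2  2  2
 P  0  1  2  2  2  2  2  2
 W  0  1  2  3  3  3  3  3
dp[8][7] = 3. One LCS (by backtracking along matches): XWW.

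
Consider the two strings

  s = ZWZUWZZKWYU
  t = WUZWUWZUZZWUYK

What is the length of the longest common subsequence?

8

One common subsequence of length 8: Z at s[1]=t[3], then W at s[2]=t[6], then Z at s[3]=t[7], then U at s[4]=t[8], then Z at s[6]=t[9], then Z at s[7]=t[10], then W at s[9]=t[11], then Y at s[10]=t[13]. Since dp[11][14] = 8, nothing longer is possible.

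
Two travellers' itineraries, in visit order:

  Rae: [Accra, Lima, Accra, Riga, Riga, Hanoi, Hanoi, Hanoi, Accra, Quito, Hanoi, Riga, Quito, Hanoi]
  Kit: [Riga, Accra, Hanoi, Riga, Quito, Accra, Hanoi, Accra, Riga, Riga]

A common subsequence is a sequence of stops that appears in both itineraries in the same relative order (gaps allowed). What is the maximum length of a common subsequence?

Match Riga [5,1], Accra [9,2], Hanoi [11,3], Riga [12,4], Quito [13,5], Hanoi [14,7] — 6 stops in the same relative order in both. The LCS DP gives dp[14][10] = 6, so this is optimal.

6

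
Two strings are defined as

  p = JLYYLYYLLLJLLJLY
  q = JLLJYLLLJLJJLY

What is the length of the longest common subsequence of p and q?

12

Match J at p[1]=q[1], then L at p[2]=q[2], then L at p[5]=q[3], then Y at p[7]=q[5], then L at p[8]=q[6], then L at p[9]=q[7], then L at p[10]=q[8], then J at p[11]=q[9], then L at p[12]=q[10], then J at p[14]=q[12], then L at p[15]=q[13], then Y at p[16]=q[14] — 12 characters in the same relative order in both. Since dp[16][14] = 12, nothing longer is possible.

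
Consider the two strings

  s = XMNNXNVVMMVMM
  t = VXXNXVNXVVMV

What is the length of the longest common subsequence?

Match X (s #1, t #3) → N (s #3, t #4) → N (s #4, t #7) → X (s #5, t #8) → V (s #7, t #9) → V (s #8, t #10) → M (s #10, t #11) → V (s #11, t #12) — 8 characters in the same relative order in both. dp[13][12] = 8 confirms this is the maximum.

8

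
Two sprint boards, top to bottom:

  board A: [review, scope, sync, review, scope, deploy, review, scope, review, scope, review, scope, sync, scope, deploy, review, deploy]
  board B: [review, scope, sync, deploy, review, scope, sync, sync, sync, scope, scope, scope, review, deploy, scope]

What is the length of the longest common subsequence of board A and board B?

11

Match review (board A #1, board B #1) → scope (board A #2, board B #2) → sync (board A #3, board B #3) → deploy (board A #6, board B #4) → review (board A #7, board B #5) → scope (board A #8, board B #6) → scope (board A #10, board B #10) → scope (board A #12, board B #11) → scope (board A #14, board B #12) → review (board A #16, board B #13) → deploy (board A #17, board B #14) — 11 tasks in the same relative order in both, and the DP table's final entry dp[17][15] is also 11, so no common subsequence is longer.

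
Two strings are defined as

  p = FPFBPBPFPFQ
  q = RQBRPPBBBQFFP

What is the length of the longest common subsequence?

5

Let dp[i][j] be the LCS length of the first i characters of p and the first j characters of q. dp[i][j] = dp[i-1][j-1]+1 when the i-th and j-th characters match, else max(dp[i-1][j], dp[i][j-1]).
    ·  R  Q  B  R  P  P  B  B  B  Q  F  F  P
 ·  0  0  0  0  0  0  0  0  0  0  0  0  0  0
 F  0  0  0  0  0  0  0  0  0  0  0  1  1  1
 P  0  0  0  0  0  1  1  1  1  1  1  1  1  2
 F  0  0  0  0  0  1  1  1  1  1  1  2  2  2
 B  0  0  0  1  1  1  1  2  2  2  2  2  2  2
 P  0  0  0  1  1  2  2  2  2  2  2  2  2  3
 B  0  0  0  1  1  2  2  3  3  3  3  3  3  3
 P  0  0  0  1  1  2  3  3  3  3  3  3  3  4
 F  0  0  0  1  1  2  3  3  3  3  3  4  4  4
 P  0  0  0  1  1  2  3  3  3  3  3  4  4  5
 F  0  0  0  1  1  2  3  3  3  3  3  4  5  5
 Q  0  0  1  1  1  2  3  3  3  3  4  4  5  5
dp[11][13] = 5. One LCS (by backtracking along matches): PBBFP.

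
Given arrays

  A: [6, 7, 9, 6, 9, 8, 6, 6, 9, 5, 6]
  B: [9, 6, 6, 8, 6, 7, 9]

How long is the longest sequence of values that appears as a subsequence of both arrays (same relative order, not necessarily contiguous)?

Let dp[i][j] be the LCS length of the first i values of A and the first j values of B. dp[i][j] = dp[i-1][j-1]+1 when the i-th and j-th values match, else max(dp[i-1][j], dp[i][j-1]).
    ·  9  6  6  8  6  7  9
 ·  0  0  0  0  0  0  0  0
 6  0  0  1  1  1  1  1  1
 7  0  0  1  1  1  1  2  2
 9  0  1  1  1  1  1  2  3
 6  0  1  2  2  2  2  2  3
 9  0  1  2  2  2  2  2  3
 8  0  1  2  2  3  3  3  3
 6  0  1  2  3  3  4  4  4
 6  0  1  2  3  3  4  4  4
 9  0  1  2  3  3  4  4  5
 5  0  1  2  3  3  4  4  5
 6  0  1  2  3  3  4  4  5
dp[11][7] = 5. One LCS (by backtracking along matches): 6, 6, 8, 6, 9.

5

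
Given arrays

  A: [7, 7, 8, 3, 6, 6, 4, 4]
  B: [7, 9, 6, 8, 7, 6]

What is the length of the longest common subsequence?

3

Taking 7 (A #1, B #1), 7 (A #2, B #5), 6 (A #6, B #6) gives a common subsequence of length 3. dp[8][6] = 3 confirms this is the maximum.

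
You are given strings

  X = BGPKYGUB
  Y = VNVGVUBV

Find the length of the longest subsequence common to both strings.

One common subsequence of length 3: G [2,4], then U [7,6], then B [8,7]. The LCS DP gives dp[8][8] = 3, so this is optimal.

3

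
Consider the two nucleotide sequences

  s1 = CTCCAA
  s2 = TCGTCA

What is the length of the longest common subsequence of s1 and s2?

One common subsequence of length 4: C at s1[1]=s2[2], T at s1[2]=s2[4], C at s1[4]=s2[5], A at s1[6]=s2[6]. dp[6][6] = 4 confirms this is the maximum.

4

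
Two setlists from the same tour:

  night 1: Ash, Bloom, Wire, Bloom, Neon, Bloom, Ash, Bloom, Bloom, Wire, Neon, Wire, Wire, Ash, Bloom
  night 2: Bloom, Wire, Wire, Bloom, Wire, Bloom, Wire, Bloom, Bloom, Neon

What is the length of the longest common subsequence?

Pick Bloom at night 1[2]=night 2[1], Wire at night 1[3]=night 2[3], Bloom at night 1[4]=night 2[4], Bloom at night 1[6]=night 2[6], Bloom at night 1[8]=night 2[8], Bloom at night 1[9]=night 2[9], Neon at night 1[11]=night 2[10]; all 7 songs appear in both, in order. dp[15][10] = 7 confirms this is the maximum.

7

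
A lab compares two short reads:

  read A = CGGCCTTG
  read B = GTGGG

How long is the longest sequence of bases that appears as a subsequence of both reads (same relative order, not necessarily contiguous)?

3

Let dp[i][j] be the LCS length of the first i bases of read A and the first j bases of read B. dp[i][j] = dp[i-1][j-1]+1 when the i-th and j-th bases match, else max(dp[i-1][j], dp[i][j-1]).
    ·  G  T  G  G  G
 ·  0  0  0  0  0  0
 C  0  0  0  0  0  0
 G  0  1  1  1  1  1
 G  0  1  1  2  2  2
 C  0  1  1  2  2  2
 C  0  1  1  2  2  2
 T  0  1  2  2  2  2
 T  0  1  2  2  2  2
 G  0  1  2  3  3  3
dp[8][5] = 3. One LCS (by backtracking along matches): GGG.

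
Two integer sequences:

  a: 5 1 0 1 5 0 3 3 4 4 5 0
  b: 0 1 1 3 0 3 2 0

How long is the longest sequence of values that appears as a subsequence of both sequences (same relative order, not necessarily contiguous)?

Taking 1 at a[2]=b[2], 1 at a[4]=b[3], 0 at a[6]=b[5], 3 at a[7]=b[6], 0 at a[12]=b[8] gives a common subsequence of length 5. dp[12][8] = 5 confirms this is the maximum.

5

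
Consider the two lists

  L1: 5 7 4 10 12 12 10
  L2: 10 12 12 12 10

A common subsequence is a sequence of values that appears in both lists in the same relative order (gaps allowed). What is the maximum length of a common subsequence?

Let dp[i][j] be the LCS length of the first i values of L1 and the first j values of L2. dp[i][j] = dp[i-1][j-1]+1 when the i-th and j-th values match, else max(dp[i-1][j], dp[i][j-1]).
    · 10 12 12 12 10
 ·  0  0  0  0  0  0
 5  0  0  0  0  0  0
 7  0  0  0  0  0  0
 4  0  0  0  0  0  0
10  0  1  1  1  1  1
12  0  1  2  2  2  2
12  0  1  2  3  3  3
10  0  1  2  3  3  4
dp[7][5] = 4. One LCS (by backtracking along matches): 10, 12, 12, 10.

4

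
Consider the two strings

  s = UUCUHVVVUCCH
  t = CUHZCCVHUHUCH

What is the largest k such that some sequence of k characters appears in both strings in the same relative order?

7

One common subsequence of length 7: U [1,2]; then C [3,6]; then U [4,9]; then H [5,10]; then U [9,11]; then C [11,12]; then H [12,13]. The LCS DP gives dp[12][13] = 7, so this is optimal.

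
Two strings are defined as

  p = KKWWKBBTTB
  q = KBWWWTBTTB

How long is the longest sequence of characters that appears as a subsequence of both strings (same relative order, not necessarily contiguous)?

Pick K (p #1, q #1), then W (p #3, q #4), then W (p #4, q #5), then B (p #7, q #7), then T (p #8, q #8), then T (p #9, q #9), then B (p #10, q #10); all 7 characters appear in both, in order, and the DP table's final entry dp[10][10] is also 7, so no common subsequence is longer.

7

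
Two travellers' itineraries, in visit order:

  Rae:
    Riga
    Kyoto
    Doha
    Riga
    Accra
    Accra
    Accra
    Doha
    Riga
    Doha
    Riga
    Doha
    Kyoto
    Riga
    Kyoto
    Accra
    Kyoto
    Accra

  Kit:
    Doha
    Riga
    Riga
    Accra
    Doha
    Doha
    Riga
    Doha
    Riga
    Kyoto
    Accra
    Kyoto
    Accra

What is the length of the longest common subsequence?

Pick Riga [1,2]; then Riga [4,3]; then Accra [7,4]; then Doha [8,5]; then Doha [10,6]; then Riga [11,7]; then Doha [12,8]; then Riga [14,9]; then Kyoto [15,10]; then Accra [16,11]; then Kyoto [17,12]; then Accra [18,13]; all 12 stops appear in both, in order. dp[18][13] = 12 confirms this is the maximum.

12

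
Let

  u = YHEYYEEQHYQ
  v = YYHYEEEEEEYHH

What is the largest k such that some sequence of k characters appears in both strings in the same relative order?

6

Let dp[i][j] be the LCS length of the first i characters of u and the first j characters of v. dp[i][j] = dp[i-1][j-1]+1 when the i-th and j-th characters match, else max(dp[i-1][j], dp[i][j-1]).
    ·  Y  Y  H  Y  E  E  E  E  E  E  Y  H  H
 ·  0  0  0  0  0  0  0  0  0  0  0  0  0  0
 Y  0  1  1  1  1  1  1  1  1  1  1  1  1  1
 H  0  1  1  2  2  2  2  2  2  2  2  2  2  2
 E  0  1  1  2  2  3  3  3  3  3  3  3  3  3
 Y  0  1  2  2  3  3  3  3  3  3  3  4  4  4
 Y  0  1  2  2  3  3  3  3  3  3  3  4  4  4
 E  0  1  2  2  3  4  4  4  4  4  4  4  4  4
 E  0  1  2  2  3  4  5  5  5  5  5  5  5  5
 Q  0  1  2  2  3  4  5  5  5  5  5  5  5  5
 H  0  1  2  3  3  4  5  5  5  5  5  5  6  6
 Y  0  1  2  3  4  4  5  5  5  5  5  6  6  6
 Q  0  1  2  3  4  4  5  5  5  5  5  6  6  6
dp[11][13] = 6. One LCS (by backtracking along matches): YHEEEH.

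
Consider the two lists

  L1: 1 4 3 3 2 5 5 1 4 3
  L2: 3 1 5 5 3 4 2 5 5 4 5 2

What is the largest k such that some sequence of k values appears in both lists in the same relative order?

Let dp[i][j] be the LCS length of the first i values of L1 and the first j values of L2. dp[i][j] = dp[i-1][j-1]+1 when the i-th and j-th values match, else max(dp[i-1][j], dp[i][j-1]).
    ·  3  1  5  5  3  4  2  5  5  4  5  2
 ·  0  0  0  0  0  0  0  0  0  0  0  0  0
 1  0  0  1  1  1  1  1  1  1  1  1  1  1
 4  0  0  1  1  1  1  2  2  2  2  2  2  2
 3  0  1  1  1  1  2  2  2  2  2  2  2  2
 3  0  1  1  1  1  2  2  2  2  2  2  2  2
 2  0  1  1  1  1  2  2  3  3  3  3  3  3
 5  0  1  1  2  2  2  2  3  4  4  4  4  4
 5  0  1  1  2  3  3  3  3  4  5  5  5  5
 1  0  1  2  2  3  3  3  3  4  5  5  5  5
 4  0  1  2  2  3  3  4  4  4  5  6  6  6
 3  0  1  2  2  3  4  4  4  4  5  6  6  6
dp[10][12] = 6. One LCS (by backtracking along matches): 1, 4, 2, 5, 5, 4.

6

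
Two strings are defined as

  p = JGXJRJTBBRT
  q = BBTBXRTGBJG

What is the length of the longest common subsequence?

4

Pick X [3,5] → R [5,6] → T [7,7] → B [8,9]; all 4 characters appear in both, in order. The LCS DP gives dp[11][11] = 4, so this is optimal.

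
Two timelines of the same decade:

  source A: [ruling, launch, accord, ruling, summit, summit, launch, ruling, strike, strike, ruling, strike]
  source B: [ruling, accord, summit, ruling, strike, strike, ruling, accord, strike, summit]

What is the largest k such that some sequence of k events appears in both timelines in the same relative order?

8

Pick ruling at source A[1]=source B[1], accord at source A[3]=source B[2], summit at source A[6]=source B[3], ruling at source A[8]=source B[4], strike at source A[9]=source B[5], strike at source A[10]=source B[6], ruling at source A[11]=source B[7], strike at source A[12]=source B[9]; all 8 events appear in both, in order, and the DP table's final entry dp[12][10] is also 8, so no common subsequence is longer.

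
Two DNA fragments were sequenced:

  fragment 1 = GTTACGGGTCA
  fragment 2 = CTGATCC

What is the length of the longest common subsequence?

Let dp[i][j] be the LCS length of the first i bases of fragment 1 and the first j bases of fragment 2. dp[i][j] = dp[i-1][j-1]+1 when the i-th and j-th bases match, else max(dp[i-1][j], dp[i][j-1]).
    ·  C  T  G  A  T  C  C
 ·  0  0  0  0  0  0  0  0
 G  0  0  0  1  1  1  1  1
 T  0  0  1  1  1  2  2  2
 T  0  0  1  1  1  2  2  2
 A  0  0  1  1  2  2  2  2
 C  0  1  1  1  2  2  3  3
 G  0  1  1  2  2  2  3  3
 G  0  1  1  2  2  2  3  3
 G  0  1  1  2  2  2  3  3
 T  0  1  2  2  2  3  3  3
 C  0  1  2  2  2  3  4  4
 A  0  1  2  2  3  3  4  4
dp[11][7] = 4. One LCS (by backtracking along matches): GTCC.

4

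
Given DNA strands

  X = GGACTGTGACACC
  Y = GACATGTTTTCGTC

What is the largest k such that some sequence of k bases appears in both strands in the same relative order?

One common subsequence of length 8: G (X #2, Y #1), A (X #3, Y #2), C (X #4, Y #3), T (X #5, Y #5), G (X #6, Y #6), T (X #7, Y #10), G (X #8, Y #12), C (X #13, Y #14). dp[13][14] = 8 confirms this is the maximum.

8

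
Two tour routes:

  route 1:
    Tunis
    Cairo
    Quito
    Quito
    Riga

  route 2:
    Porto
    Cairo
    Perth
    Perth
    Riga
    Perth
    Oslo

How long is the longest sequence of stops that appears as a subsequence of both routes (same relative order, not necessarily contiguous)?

Pick Cairo at route 1[2]=route 2[2], Riga at route 1[5]=route 2[5]; all 2 stops appear in both, in order, and the DP table's final entry dp[5][7] is also 2, so no common subsequence is longer.

2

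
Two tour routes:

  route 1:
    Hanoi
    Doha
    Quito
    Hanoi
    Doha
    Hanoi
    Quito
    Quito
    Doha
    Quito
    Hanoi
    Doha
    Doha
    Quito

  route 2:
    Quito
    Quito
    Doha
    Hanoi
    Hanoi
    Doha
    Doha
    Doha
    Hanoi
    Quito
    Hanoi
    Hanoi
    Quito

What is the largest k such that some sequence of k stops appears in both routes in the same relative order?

One common subsequence of length 7: Hanoi (route 1 #1, route 2 #5), then Doha (route 1 #2, route 2 #7), then Doha (route 1 #5, route 2 #8), then Hanoi (route 1 #6, route 2 #9), then Quito (route 1 #7, route 2 #10), then Hanoi (route 1 #11, route 2 #12), then Quito (route 1 #14, route 2 #13). dp[14][13] = 7 confirms this is the maximum.

7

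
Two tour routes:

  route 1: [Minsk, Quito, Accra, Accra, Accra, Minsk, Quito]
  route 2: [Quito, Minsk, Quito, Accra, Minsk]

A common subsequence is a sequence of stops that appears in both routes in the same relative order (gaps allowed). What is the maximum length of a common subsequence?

One common subsequence of length 4: Minsk [1,2], Quito [2,3], Accra [5,4], Minsk [6,5]. Since dp[7][5] = 4, nothing longer is possible.

4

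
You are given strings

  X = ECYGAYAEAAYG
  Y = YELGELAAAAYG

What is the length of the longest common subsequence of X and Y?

8

Let dp[i][j] be the LCS length of the first i characters of X and the first j characters of Y. dp[i][j] = dp[i-1][j-1]+1 when the i-th and j-th characters match, else max(dp[i-1][j], dp[i][j-1]).
    ·  Y  E  L  G  E  L  A  A  A  A  Y  G
 ·  0  0  0  0  0  0  0  0  0  0  0  0  0
 E  0  0  1  1  1  1  1  1  1  1  1  1  1
 C  0  0  1  1  1  1  1  1  1  1  1  1  1
 Y  0  1  1  1  1  1  1  1  1  1  1  2  2
 G  0  1  1  1  2  2  2  2  2  2  2  2  3
 A  0  1  1  1  2  2  2  3  3  3  3  3  3
 Y  0  1  1  1  2  2  2  3  3  3  3  4  4
 A  0  1  1  1  2  2  2  3  4  4  4  4  4
 E  0  1  2  2  2  3  3  3  4  4  4  4  4
 A  0  1  2  2  2  3  3  4  4  5  5  5  5
 A  0  1  2  2  2  3  3  4  5  5  6  6  6
 Y  0  1  2  2  2  3  3  4  5  5  6  7  7
 G  0  1  2  2  3  3  3  4  5  5  6  7  8
dp[12][12] = 8. One LCS (by backtracking along matches): EGAAAAYG.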